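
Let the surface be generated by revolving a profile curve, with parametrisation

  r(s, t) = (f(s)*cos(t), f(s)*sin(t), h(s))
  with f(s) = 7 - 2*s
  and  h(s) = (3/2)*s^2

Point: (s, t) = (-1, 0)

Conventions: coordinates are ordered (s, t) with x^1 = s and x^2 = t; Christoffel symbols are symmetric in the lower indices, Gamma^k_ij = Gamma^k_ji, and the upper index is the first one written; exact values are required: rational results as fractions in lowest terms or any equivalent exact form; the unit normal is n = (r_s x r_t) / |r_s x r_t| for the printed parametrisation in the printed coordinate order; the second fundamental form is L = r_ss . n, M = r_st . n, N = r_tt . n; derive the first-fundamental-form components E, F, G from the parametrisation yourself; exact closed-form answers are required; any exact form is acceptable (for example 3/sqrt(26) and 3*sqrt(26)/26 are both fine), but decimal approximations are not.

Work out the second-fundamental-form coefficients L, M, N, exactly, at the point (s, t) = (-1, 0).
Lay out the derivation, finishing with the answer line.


f = 9, f' = -2, f'' = 0, h' = -3, h'' = 3
E = 13, F = 0, G = 81; answer radicand W^2 = 13
unnormalised second-form numerators: l = -6, m = 0, n = -27; L = l/sqrt(13), and similarly M = m/sqrt(W^2), N = n/sqrt(W^2)

Answer: L = -6*sqrt(13)/13, M = 0, N = -27*sqrt(13)/13


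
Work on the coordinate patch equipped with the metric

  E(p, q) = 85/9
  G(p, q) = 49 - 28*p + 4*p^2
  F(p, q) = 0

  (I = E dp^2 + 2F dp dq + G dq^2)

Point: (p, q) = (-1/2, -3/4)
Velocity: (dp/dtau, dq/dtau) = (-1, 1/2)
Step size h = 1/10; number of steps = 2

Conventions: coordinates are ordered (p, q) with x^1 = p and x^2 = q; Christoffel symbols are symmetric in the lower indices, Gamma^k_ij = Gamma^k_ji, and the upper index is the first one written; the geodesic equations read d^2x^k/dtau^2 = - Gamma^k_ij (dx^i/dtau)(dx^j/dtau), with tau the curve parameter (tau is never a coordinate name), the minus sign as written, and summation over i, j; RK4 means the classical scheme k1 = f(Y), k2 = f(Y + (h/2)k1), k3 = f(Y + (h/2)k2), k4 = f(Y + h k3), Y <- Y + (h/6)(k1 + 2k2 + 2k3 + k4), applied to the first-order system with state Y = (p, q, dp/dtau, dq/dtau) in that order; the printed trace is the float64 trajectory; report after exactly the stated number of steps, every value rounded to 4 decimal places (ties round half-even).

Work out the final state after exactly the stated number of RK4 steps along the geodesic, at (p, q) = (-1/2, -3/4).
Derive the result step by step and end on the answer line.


f(Y) = (dp/dtau, dq/dtau, -Gamma^p_ij Y'^i Y'^j, -Gamma^q_ij Y'^i Y'^j) with the Gammas evaluated at the stage position; h = 0.100000; intermediate values shown to 6 dp
step 0: p = -0.5000, q = -0.7500, dp/dtau = -1.0000, dq/dtau = 0.5000
step 1:
  k1: at (p, q) = (-0.500000, -0.750000), (dp/dtau, dq/dtau) = (-1.000000, 0.500000); Gamma_ppp = 0.000000, Gamma_ppq = 0.000000, Gamma_pqq = 1.694118, Gamma_qpp = 0.000000, Gamma_qpq = -0.250000, Gamma_qqq = 0.000000; k1 = (-1.000000, 0.500000, -0.423529, -0.250000)
  k2: at (p, q) = (-0.550000, -0.725000), (dp/dtau, dq/dtau) = (-1.021176, 0.487500); Gamma_ppp = 0.000000, Gamma_ppq = 0.000000, Gamma_pqq = 1.715294, Gamma_qpp = 0.000000, Gamma_qpq = -0.246914, Gamma_qqq = 0.000000; k2 = (-1.021176, 0.487500, -0.407650, -0.245839)
  k3: at (p, q) = (-0.551059, -0.725625), (dp/dtau, dq/dtau) = (-1.020383, 0.487708); Gamma_ppp = 0.000000, Gamma_ppq = 0.000000, Gamma_pqq = 1.715743, Gamma_qpp = 0.000000, Gamma_qpq = -0.246849, Gamma_qqq = 0.000000; k3 = (-1.020383, 0.487708, -0.408105, -0.245688)
  k4: at (p, q) = (-0.602038, -0.701229), (dp/dtau, dq/dtau) = (-1.040811, 0.475431); Gamma_ppp = 0.000000, Gamma_ppq = 0.000000, Gamma_pqq = 1.737334, Gamma_qpp = 0.000000, Gamma_qpq = -0.243781, Gamma_qqq = 0.000000; k4 = (-1.040811, 0.475431, -0.392698, -0.241262)
  Y <- Y + (h/6)(k1 + 2k2 + 2k3 + k4): p = -0.6021, q = -0.7012, dp/dtau = -1.0408, dq/dtau = 0.4754
step 2:
  k1: at (p, q) = (-0.602065, -0.701236), (dp/dtau, dq/dtau) = (-1.040796, 0.475428); Gamma_ppp = 0.000000, Gamma_ppq = 0.000000, Gamma_pqq = 1.737345, Gamma_qpp = 0.000000, Gamma_qpq = -0.243780, Gamma_qqq = 0.000000; k1 = (-1.040796, 0.475428, -0.392695, -0.241256)
  k2: at (p, q) = (-0.654105, -0.677464), (dp/dtau, dq/dtau) = (-1.060430, 0.463365); Gamma_ppp = 0.000000, Gamma_ppq = 0.000000, Gamma_pqq = 1.759386, Gamma_qpp = 0.000000, Gamma_qpq = -0.240726, Gamma_qqq = 0.000000; k2 = (-1.060430, 0.463365, -0.377753, -0.236569)
  k3: at (p, q) = (-0.655087, -0.678068), (dp/dtau, dq/dtau) = (-1.059683, 0.463600); Gamma_ppp = 0.000000, Gamma_ppq = 0.000000, Gamma_pqq = 1.759802, Gamma_qpp = 0.000000, Gamma_qpq = -0.240669, Gamma_qqq = 0.000000; k3 = (-1.059683, 0.463600, -0.378225, -0.236466)
  k4: at (p, q) = (-0.708034, -0.654876), (dp/dtau, dq/dtau) = (-1.078618, 0.451781); Gamma_ppp = 0.000000, Gamma_ppq = 0.000000, Gamma_pqq = 1.782226, Gamma_qpp = 0.000000, Gamma_qpq = -0.237641, Gamma_qqq = 0.000000; k4 = (-1.078618, 0.451781, -0.363764, -0.231604)
  Y <- Y + (h/6)(k1 + 2k2 + 2k3 + k4): p = -0.7081, q = -0.6549, dp/dtau = -1.0786, dq/dtau = 0.4518

Answer: p = -0.7081, q = -0.6549, dp/dtau = -1.0786, dq/dtau = 0.4518


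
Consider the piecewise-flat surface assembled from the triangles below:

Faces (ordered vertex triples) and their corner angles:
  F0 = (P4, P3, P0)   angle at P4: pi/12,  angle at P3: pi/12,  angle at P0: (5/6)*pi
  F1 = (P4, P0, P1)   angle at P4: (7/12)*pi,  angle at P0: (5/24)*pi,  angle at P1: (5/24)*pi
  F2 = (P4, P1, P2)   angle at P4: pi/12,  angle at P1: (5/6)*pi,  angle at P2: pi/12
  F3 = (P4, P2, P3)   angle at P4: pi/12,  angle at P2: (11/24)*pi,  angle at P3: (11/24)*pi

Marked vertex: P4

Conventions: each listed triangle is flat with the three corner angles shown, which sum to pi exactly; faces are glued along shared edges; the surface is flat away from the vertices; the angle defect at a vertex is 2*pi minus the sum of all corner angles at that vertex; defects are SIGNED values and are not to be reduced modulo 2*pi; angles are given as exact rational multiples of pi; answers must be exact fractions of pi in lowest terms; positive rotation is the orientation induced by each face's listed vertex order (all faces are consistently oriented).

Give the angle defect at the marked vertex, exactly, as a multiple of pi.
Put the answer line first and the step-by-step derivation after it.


Answer: defect(P4) = (7/6)*pi

Sum of corner angles at P4: (5/6)*pi
defect = 2*pi - (5/6)*pi


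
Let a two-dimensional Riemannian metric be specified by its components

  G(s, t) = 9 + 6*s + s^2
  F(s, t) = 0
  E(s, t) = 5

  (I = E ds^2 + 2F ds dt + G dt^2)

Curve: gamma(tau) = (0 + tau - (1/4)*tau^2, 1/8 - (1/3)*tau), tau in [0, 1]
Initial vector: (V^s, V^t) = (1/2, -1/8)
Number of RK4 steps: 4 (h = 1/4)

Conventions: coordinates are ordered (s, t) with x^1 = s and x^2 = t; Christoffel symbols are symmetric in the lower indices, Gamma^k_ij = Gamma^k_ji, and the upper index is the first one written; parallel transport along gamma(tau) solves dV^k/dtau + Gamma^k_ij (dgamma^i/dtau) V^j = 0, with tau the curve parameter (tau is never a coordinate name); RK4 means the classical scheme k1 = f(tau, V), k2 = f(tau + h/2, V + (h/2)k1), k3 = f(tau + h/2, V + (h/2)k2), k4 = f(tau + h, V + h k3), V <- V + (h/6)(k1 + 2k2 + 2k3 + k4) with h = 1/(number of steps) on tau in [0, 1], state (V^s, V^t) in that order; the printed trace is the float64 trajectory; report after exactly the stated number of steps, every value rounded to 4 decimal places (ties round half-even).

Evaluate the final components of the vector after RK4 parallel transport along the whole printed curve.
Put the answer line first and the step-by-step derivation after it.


Answer: V^s = 0.5194, V^t = -0.0546

gamma'(tau) = (1 - (1/2)*tau, -1/3); f(tau, V)^k = -Gamma^k_ij(gamma(tau)) gamma'^i(tau) V^j; h = 1/4; intermediate values shown to 6 dp
curve data and Christoffel symbols at the stage parameters:
  tau = 0.000000: gamma = (0.000000, 0.125000), gamma' = (1.000000, -0.333333); Gamma_sss = 0.000000, Gamma_sst = 0.000000, Gamma_stt = -0.600000, Gamma_tss = 0.000000, Gamma_tst = 0.333333, Gamma_ttt = 0.000000
  tau = 0.125000: gamma = (0.121094, 0.083333), gamma' = (0.937500, -0.333333); Gamma_sss = 0.000000, Gamma_sst = 0.000000, Gamma_stt = -0.624219, Gamma_tss = 0.000000, Gamma_tst = 0.320401, Gamma_ttt = 0.000000
  tau = 0.250000: gamma = (0.234375, 0.041667), gamma' = (0.875000, -0.333333); Gamma_sss = 0.000000, Gamma_sst = 0.000000, Gamma_stt = -0.646875, Gamma_tss = 0.000000, Gamma_tst = 0.309179, Gamma_ttt = 0.000000
  tau = 0.375000: gamma = (0.339844, 0.000000), gamma' = (0.812500, -0.333333); Gamma_sss = 0.000000, Gamma_sst = 0.000000, Gamma_stt = -0.667969, Gamma_tss = 0.000000, Gamma_tst = 0.299415, Gamma_ttt = 0.000000
  tau = 0.500000: gamma = (0.437500, -0.041667), gamma' = (0.750000, -0.333333); Gamma_sss = 0.000000, Gamma_sst = 0.000000, Gamma_stt = -0.687500, Gamma_tss = 0.000000, Gamma_tst = 0.290909, Gamma_ttt = 0.000000
  tau = 0.625000: gamma = (0.527344, -0.083333), gamma' = (0.687500, -0.333333); Gamma_sss = 0.000000, Gamma_sst = 0.000000, Gamma_stt = -0.705469, Gamma_tss = 0.000000, Gamma_tst = 0.283499, Gamma_ttt = 0.000000
  tau = 0.750000: gamma = (0.609375, -0.125000), gamma' = (0.625000, -0.333333); Gamma_sss = 0.000000, Gamma_sst = 0.000000, Gamma_stt = -0.721875, Gamma_tss = 0.000000, Gamma_tst = 0.277056, Gamma_ttt = 0.000000
  tau = 0.875000: gamma = (0.683594, -0.166667), gamma' = (0.562500, -0.333333); Gamma_sss = 0.000000, Gamma_sst = 0.000000, Gamma_stt = -0.736719, Gamma_tss = 0.000000, Gamma_tst = 0.271474, Gamma_ttt = 0.000000
  tau = 1.000000: gamma = (0.750000, -0.208333), gamma' = (0.500000, -0.333333); Gamma_sss = 0.000000, Gamma_sst = 0.000000, Gamma_stt = -0.750000, Gamma_tss = 0.000000, Gamma_tst = 0.266667, Gamma_ttt = 0.000000
step 0: V^s = 0.5000, V^t = -0.1250
step 1: k1 = (0.025000, 0.097222), k2 = (0.023480, 0.087630), k3 = (0.023730, 0.087970), k4 = (0.022211, 0.080008); V <- V + (h/6)(k1 + 2k2 + 2k3 + k4): V^s = 0.5059, V^t = -0.1030
step 2: k1 = (0.022205, 0.079998), k2 = (0.020703, 0.073389), k3 = (0.020887, 0.073571), k4 = (0.019385, 0.068019); V <- V + (h/6)(k1 + 2k2 + 2k3 + k4): V^s = 0.5111, V^t = -0.0846
step 3: k1 = (0.019380, 0.068012), k2 = (0.017887, 0.063354), k3 = (0.018024, 0.063449), k4 = (0.016532, 0.059514); V <- V + (h/6)(k1 + 2k2 + 2k3 + k4): V^s = 0.5156, V^t = -0.0687
step 4: k1 = (0.016528, 0.059510), k2 = (0.015041, 0.056196), k3 = (0.015143, 0.056243), k4 = (0.013657, 0.053450); V <- V + (h/6)(k1 + 2k2 + 2k3 + k4): V^s = 0.5194, V^t = -0.0546


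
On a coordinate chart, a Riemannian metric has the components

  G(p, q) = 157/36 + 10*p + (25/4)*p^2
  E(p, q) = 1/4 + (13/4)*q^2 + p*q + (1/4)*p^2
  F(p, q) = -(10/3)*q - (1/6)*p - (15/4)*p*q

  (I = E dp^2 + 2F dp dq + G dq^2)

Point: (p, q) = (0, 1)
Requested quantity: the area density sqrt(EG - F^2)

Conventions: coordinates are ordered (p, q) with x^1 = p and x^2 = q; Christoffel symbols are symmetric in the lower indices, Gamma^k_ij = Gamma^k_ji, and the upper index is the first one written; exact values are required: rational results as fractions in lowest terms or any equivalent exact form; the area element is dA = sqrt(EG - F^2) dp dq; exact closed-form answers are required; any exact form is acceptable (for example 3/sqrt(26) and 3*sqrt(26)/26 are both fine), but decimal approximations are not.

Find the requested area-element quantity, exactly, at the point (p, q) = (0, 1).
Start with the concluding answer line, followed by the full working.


Answer: sqrt(EG - F^2) = sqrt(598)/12

E = 7/2, F = -10/3, G = 157/36; EG - F^2 = 299/72


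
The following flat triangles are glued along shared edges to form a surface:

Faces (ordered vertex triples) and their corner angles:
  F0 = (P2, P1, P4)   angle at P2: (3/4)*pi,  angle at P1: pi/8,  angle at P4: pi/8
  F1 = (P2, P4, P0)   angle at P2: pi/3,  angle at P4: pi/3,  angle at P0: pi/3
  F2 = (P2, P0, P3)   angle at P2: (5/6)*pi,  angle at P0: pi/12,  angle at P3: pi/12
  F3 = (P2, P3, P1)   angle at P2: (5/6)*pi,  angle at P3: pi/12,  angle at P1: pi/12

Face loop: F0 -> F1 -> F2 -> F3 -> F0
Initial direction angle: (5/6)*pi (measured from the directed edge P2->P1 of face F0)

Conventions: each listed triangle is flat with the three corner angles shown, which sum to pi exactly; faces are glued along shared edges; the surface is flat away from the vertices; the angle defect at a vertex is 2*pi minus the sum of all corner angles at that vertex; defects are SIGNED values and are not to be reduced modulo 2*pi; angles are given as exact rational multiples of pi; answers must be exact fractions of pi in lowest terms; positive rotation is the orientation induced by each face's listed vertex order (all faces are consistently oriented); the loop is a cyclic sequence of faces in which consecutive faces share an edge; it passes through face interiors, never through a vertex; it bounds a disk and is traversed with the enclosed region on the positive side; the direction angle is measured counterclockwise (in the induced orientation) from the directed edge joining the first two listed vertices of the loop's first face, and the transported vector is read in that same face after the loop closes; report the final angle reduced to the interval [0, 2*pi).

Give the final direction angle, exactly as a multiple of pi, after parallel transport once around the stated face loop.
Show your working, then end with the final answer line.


enclosed vertex P2: corner angles sum to (11/4)*pi, defect = 2*pi - (11/4)*pi = (-3/4)*pi
the rotation equals the total enclosed defect, so the final angle is initial + defects (mod 2*pi)
final angle = (5/6)*pi - (3/4)*pi = pi/12 (mod 2*pi)

Answer: final direction angle = pi/12


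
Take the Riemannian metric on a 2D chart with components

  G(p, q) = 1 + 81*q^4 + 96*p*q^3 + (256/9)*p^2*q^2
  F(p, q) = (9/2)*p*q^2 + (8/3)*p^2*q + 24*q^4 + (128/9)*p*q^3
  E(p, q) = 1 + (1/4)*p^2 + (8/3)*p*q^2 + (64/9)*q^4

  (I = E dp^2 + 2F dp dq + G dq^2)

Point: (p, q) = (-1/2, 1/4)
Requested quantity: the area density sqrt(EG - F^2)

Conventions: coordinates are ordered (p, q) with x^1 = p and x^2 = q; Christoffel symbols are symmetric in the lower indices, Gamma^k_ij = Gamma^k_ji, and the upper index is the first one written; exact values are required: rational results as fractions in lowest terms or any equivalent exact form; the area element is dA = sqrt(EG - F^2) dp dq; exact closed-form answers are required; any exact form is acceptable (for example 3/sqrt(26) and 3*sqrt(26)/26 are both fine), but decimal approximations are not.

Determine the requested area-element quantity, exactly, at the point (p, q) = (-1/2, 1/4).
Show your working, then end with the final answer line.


E = 145/144, F = 5/576, G = 2329/2304; EG - F^2 = 2345/2304

Answer: sqrt(EG - F^2) = sqrt(2345)/48


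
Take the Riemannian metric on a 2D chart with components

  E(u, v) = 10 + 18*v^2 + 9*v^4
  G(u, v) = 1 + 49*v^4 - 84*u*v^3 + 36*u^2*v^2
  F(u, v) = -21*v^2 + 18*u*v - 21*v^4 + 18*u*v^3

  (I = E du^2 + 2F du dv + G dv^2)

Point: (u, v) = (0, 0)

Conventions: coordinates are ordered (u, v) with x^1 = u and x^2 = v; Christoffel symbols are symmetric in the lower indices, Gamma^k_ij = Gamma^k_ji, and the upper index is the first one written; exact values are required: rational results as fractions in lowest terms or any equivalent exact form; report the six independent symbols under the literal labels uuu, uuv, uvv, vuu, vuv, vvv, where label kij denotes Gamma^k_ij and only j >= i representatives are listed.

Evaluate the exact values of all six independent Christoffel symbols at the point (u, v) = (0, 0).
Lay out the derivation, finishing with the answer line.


E = 10, F = 0, G = 1 at the point
E_u = 0, E_v = 0, F_u = 0, F_v = 0, G_u = 0, G_v = 0
EG - F^2 = 10;  g^inv = (1/10) * [[1, 0], [0, 10]]
first-kind symbols [ij,l] = (1/2)(d_i g_jl + d_j g_il - d_l g_ij): [uu,u] = E_u/2 = 0, [uu,v] = F_u - E_v/2 = 0, [uv,u] = E_v/2 = 0, [uv,v] = G_u/2 = 0, [vv,u] = F_v - G_u/2 = 0, [vv,v] = G_v/2 = 0
Gamma^u_ij = (G*[ij,u] - F*[ij,v])/(EG - F^2), Gamma^v_ij = (E*[ij,v] - F*[ij,u])/(EG - F^2)

Answer: Gamma_uuu = 0, Gamma_uuv = 0, Gamma_uvv = 0, Gamma_vuu = 0, Gamma_vuv = 0, Gamma_vvv = 0


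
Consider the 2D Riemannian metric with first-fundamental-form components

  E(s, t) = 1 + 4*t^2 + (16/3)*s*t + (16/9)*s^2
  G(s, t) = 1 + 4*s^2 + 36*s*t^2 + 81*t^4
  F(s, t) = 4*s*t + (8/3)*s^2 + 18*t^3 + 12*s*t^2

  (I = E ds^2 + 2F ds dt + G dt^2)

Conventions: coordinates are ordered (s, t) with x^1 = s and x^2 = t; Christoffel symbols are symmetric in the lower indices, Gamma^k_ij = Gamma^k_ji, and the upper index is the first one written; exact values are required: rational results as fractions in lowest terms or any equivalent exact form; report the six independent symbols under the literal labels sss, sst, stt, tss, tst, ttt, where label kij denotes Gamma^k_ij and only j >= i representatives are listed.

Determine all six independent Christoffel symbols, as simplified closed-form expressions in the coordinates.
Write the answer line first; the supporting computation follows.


Answer: Gamma_sss = (16*s + 24*t)/(52*s^2 + 324*s*t^2 + 48*s*t + 729*t^4 + 36*t^2 + 9), Gamma_sst = (24*s + 36*t)/(52*s^2 + 324*s*t^2 + 48*s*t + 729*t^4 + 36*t^2 + 9), Gamma_stt = (216*s*t + 324*t^2)/(52*s^2 + 324*s*t^2 + 48*s*t + 729*t^4 + 36*t^2 + 9), Gamma_tss = (24*s + 108*t^2)/(52*s^2 + 324*s*t^2 + 48*s*t + 729*t^4 + 36*t^2 + 9), Gamma_tst = (36*s + 162*t^2)/(52*s^2 + 324*s*t^2 + 48*s*t + 729*t^4 + 36*t^2 + 9), Gamma_ttt = (324*s*t + 1458*t^3)/(52*s^2 + 324*s*t^2 + 48*s*t + 729*t^4 + 36*t^2 + 9)

E = 1 + 4*t^2 + (16/3)*s*t + (16/9)*s^2; F = 4*s*t + (8/3)*s^2 + 18*t^3 + 12*s*t^2; G = 1 + 4*s^2 + 36*s*t^2 + 81*t^4
Gamma^k_ij = (1/2) g^{kl} (d_i g_jl + d_j g_il - d_l g_ij), with g^inv = (1/(EG-F^2)) [[G, -F], [-F, E]]
first partials: E_s = (16/3)*t + (32/9)*s, E_t = 8*t + (16/3)*s, F_s = 4*t + (16/3)*s + 12*t^2, F_t = 4*s + 54*t^2 + 24*s*t, G_s = 8*s + 36*t^2, G_t = 72*s*t + 324*t^3
D = EG - F^2 = 1 + 4*t^2 + (16/3)*s*t + (52/9)*s^2 + 36*s*t^2 + 81*t^4
expanded: Gamma^s_ss = (G E_s - 2F F_s + F E_t)/(2D), Gamma^s_st = (G E_t - F G_s)/(2D), Gamma^s_tt = (2G F_t - G G_s - F G_t)/(2D), Gamma^t_ss = (2E F_s - E E_t - F E_s)/(2D), Gamma^t_st = (E G_s - F E_t)/(2D), Gamma^t_tt = (E G_t - 2F F_t + F G_s)/(2D); substitute and cancel common factors


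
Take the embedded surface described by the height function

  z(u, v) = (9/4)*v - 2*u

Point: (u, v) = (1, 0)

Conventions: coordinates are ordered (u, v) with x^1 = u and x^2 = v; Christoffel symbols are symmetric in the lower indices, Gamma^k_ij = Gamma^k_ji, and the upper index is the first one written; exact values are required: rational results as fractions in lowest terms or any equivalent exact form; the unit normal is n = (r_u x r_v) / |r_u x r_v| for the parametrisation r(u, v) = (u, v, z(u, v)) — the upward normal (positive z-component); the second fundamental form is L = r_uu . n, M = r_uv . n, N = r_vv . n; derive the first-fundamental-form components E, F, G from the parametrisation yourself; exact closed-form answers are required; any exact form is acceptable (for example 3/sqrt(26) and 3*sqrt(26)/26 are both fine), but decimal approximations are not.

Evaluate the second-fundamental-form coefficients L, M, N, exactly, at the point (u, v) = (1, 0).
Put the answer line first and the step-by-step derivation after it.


Answer: L = 0, M = 0, N = 0

z_u = -2, z_v = 9/4, z_uu = 0, z_uv = 0, z_vv = 0
E = 5, F = -9/2, G = 97/16; answer radicand W^2 = 161/16
unnormalised second-form numerators: l = 0, m = 0, n = 0; L = l/sqrt(161/16), and similarly M = m/sqrt(W^2), N = n/sqrt(W^2)


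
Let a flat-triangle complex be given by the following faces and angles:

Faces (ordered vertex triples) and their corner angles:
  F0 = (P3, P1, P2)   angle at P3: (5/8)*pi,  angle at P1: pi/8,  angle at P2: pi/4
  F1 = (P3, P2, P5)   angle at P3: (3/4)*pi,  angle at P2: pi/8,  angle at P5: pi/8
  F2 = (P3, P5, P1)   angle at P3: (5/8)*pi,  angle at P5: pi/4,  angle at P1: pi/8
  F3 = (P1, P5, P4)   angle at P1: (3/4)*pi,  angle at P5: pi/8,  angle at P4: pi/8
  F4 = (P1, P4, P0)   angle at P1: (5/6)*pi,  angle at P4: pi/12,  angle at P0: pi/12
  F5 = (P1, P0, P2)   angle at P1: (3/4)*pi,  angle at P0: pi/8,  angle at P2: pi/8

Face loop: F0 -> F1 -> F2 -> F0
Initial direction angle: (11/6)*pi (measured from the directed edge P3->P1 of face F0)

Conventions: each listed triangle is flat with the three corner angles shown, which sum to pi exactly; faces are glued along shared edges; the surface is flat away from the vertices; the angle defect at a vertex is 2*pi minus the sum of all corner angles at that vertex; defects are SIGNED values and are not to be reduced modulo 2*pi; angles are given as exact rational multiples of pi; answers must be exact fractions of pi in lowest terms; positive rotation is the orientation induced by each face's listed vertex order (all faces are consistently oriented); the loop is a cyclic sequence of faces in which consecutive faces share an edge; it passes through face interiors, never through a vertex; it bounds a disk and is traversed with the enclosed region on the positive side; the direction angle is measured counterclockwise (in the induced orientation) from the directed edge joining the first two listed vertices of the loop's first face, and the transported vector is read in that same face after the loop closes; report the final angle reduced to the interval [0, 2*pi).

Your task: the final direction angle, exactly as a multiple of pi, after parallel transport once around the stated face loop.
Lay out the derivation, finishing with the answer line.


enclosed vertex P3: corner angles sum to 2*pi, defect = 2*pi - 2*pi = 0
transport around the loop rotates by the sum of enclosed defects; add to the initial angle mod 2*pi
final angle = (11/6)*pi + 0 = (11/6)*pi (mod 2*pi)

Answer: final direction angle = (11/6)*pi


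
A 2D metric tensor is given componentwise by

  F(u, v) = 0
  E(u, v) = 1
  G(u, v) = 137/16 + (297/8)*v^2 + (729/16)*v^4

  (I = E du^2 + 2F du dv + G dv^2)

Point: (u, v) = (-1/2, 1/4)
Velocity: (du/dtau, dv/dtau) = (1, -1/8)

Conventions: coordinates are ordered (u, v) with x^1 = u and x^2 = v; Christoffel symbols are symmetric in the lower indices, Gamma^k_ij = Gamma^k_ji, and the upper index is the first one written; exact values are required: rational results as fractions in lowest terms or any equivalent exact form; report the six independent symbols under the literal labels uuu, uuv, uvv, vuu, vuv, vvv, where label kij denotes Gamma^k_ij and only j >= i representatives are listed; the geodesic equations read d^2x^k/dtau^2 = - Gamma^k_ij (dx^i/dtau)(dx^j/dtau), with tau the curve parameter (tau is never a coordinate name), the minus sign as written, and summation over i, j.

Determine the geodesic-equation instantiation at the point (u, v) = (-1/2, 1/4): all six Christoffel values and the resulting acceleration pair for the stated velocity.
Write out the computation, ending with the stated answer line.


E = 1, F = 0, G = 45305/4096 at the point
E_u = 0, E_v = 0, F_u = 0, F_v = 0, G_u = 0, G_v = 5481/256
EG - F^2 = 45305/4096;  g^inv = (4096/45305) * [[45305/4096, 0], [0, 1]]
first-kind symbols [ij,l] = (1/2)(d_i g_jl + d_j g_il - d_l g_ij): [uu,u] = E_u/2 = 0, [uu,v] = F_u - E_v/2 = 0, [uv,u] = E_v/2 = 0, [uv,v] = G_u/2 = 0, [vv,u] = F_v - G_u/2 = 0, [vv,v] = G_v/2 = 5481/512
Gamma^u_ij = (G*[ij,u] - F*[ij,v])/(EG - F^2), Gamma^v_ij = (E*[ij,v] - F*[ij,u])/(EG - F^2)
Gamma_uuu = 0, Gamma_uuv = 0, Gamma_uvv = 0, Gamma_vuu = 0, Gamma_vuv = 0, Gamma_vvv = 43848/45305
d^2u/dtau^2 = -(Gamma_uuu*(1)^2 + 2*Gamma_uuv*(1)*(-1/8) + Gamma_uvv*(-1/8)^2) = 0
d^2v/dtau^2 = -(Gamma_vuu*(1)^2 + 2*Gamma_vuv*(1)*(-1/8) + Gamma_vvv*(-1/8)^2) = -5481/362440

Answer: Gamma_uuu = 0, Gamma_uuv = 0, Gamma_uvv = 0, Gamma_vuu = 0, Gamma_vuv = 0, Gamma_vvv = 43848/45305; accelerations (d^2u/dtau^2, d^2v/dtau^2) = (0, -5481/362440)


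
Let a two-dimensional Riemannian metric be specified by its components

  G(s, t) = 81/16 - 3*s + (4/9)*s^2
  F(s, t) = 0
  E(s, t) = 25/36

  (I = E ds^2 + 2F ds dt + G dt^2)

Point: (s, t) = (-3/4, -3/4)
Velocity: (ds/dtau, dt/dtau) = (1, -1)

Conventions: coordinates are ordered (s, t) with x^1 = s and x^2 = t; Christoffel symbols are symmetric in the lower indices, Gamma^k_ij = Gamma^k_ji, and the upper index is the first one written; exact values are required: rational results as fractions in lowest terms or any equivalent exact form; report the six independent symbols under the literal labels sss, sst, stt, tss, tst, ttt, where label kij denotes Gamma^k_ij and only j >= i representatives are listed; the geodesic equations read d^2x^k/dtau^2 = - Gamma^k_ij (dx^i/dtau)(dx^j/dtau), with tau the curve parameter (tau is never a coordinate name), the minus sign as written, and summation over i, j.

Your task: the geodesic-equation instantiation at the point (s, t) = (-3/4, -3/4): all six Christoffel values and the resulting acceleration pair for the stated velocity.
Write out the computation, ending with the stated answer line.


E = 25/36, F = 0, G = 121/16 at the point
E_s = 0, E_t = 0, F_s = 0, F_t = 0, G_s = -11/3, G_t = 0
EG - F^2 = 3025/576;  g^inv = (576/3025) * [[121/16, 0], [0, 25/36]]
first-kind symbols [ij,l] = (1/2)(d_i g_jl + d_j g_il - d_l g_ij): [ss,s] = E_s/2 = 0, [ss,t] = F_s - E_t/2 = 0, [st,s] = E_t/2 = 0, [st,t] = G_s/2 = -11/6, [tt,s] = F_t - G_s/2 = 11/6, [tt,t] = G_t/2 = 0
Gamma^s_ij = (G*[ij,s] - F*[ij,t])/(EG - F^2), Gamma^t_ij = (E*[ij,t] - F*[ij,s])/(EG - F^2)
Gamma_sss = 0, Gamma_sst = 0, Gamma_stt = 66/25, Gamma_tss = 0, Gamma_tst = -8/33, Gamma_ttt = 0
d^2s/dtau^2 = -(Gamma_sss*(1)^2 + 2*Gamma_sst*(1)*(-1) + Gamma_stt*(-1)^2) = -66/25
d^2t/dtau^2 = -(Gamma_tss*(1)^2 + 2*Gamma_tst*(1)*(-1) + Gamma_ttt*(-1)^2) = -16/33

Answer: Gamma_sss = 0, Gamma_sst = 0, Gamma_stt = 66/25, Gamma_tss = 0, Gamma_tst = -8/33, Gamma_ttt = 0; accelerations (d^2s/dtau^2, d^2t/dtau^2) = (-66/25, -16/33)


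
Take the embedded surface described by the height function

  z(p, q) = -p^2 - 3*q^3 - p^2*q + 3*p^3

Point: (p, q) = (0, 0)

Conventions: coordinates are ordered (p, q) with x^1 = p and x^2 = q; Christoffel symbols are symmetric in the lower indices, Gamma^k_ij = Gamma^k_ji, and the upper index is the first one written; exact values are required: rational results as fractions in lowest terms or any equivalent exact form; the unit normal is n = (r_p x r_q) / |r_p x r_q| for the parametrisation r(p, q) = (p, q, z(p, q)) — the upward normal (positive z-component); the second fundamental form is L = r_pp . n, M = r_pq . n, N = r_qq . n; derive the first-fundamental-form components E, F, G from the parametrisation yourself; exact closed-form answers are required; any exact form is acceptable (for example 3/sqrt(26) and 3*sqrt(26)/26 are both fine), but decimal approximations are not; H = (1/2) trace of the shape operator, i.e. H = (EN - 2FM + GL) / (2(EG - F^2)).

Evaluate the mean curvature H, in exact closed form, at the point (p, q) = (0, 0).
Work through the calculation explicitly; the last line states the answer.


z_p = 0, z_q = 0, z_pp = -2, z_pq = 0, z_qq = 0
E = 1, F = 0, G = 1; answer radicand W^2 = 1
unnormalised second-form numerators: l = -2, m = 0, n = 0; L = l/sqrt(1), and similarly M = m/sqrt(W^2), N = n/sqrt(W^2)
H = (E*n - 2*F*m + G*l) / (2*(EG - F^2)*sqrt(W^2)); E*n - 2*F*m + G*l = -2, EG - F^2 = 1, so H = (-1)/sqrt(1)

Answer: H = -1


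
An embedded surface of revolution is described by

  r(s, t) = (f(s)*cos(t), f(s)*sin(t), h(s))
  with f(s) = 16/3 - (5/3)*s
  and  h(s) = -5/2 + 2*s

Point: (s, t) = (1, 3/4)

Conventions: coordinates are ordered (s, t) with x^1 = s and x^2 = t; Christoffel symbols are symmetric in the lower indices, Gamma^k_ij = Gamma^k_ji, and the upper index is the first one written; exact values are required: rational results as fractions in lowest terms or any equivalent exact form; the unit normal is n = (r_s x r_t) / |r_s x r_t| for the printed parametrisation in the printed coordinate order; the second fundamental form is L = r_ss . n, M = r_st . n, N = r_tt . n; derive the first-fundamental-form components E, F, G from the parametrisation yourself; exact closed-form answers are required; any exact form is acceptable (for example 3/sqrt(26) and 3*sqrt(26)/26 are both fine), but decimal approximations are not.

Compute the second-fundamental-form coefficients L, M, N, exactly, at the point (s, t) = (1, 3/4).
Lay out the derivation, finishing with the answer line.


f = 11/3, f' = -5/3, f'' = 0, h' = 2, h'' = 0
E = 61/9, F = 0, G = 121/9; answer radicand W^2 = 61/9
unnormalised second-form numerators: l = 0, m = 0, n = 22/3; L = l/sqrt(61/9), and similarly M = m/sqrt(W^2), N = n/sqrt(W^2)

Answer: L = 0, M = 0, N = 22*sqrt(61)/61


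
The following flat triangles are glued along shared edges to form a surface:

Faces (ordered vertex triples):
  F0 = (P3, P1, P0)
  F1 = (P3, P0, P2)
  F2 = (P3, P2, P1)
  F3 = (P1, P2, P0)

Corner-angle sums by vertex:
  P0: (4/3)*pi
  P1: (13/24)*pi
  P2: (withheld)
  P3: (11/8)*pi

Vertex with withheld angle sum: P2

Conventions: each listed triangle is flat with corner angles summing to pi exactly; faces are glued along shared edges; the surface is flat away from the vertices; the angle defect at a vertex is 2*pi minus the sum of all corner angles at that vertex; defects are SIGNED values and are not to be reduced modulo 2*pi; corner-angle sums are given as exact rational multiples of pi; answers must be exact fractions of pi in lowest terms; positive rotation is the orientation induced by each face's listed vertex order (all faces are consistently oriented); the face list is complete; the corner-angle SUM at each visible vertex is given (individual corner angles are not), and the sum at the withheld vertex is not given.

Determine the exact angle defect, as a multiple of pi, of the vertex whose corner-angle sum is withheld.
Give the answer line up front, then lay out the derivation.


Answer: defect(P2) = (5/4)*pi

V = 4, E = 6, F = 4; chi = V - E + F = 2
Gauss-Bonnet: total defect = 2*pi*chi = 4*pi; visible defects sum to (11/4)*pi


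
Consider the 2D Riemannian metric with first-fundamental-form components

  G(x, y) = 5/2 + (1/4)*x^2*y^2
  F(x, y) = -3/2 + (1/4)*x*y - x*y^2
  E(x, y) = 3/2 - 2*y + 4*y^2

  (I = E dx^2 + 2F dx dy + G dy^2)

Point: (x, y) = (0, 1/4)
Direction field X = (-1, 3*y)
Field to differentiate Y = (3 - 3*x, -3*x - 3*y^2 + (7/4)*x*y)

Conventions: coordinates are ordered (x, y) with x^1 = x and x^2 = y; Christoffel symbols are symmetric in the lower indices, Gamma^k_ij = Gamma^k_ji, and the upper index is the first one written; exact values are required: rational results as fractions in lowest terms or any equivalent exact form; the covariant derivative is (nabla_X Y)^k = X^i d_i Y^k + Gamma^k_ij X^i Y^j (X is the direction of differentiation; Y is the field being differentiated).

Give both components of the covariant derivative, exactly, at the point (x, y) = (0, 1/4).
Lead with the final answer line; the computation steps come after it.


Answer: (nabla_X Y)^x = 3, (nabla_X Y)^y = 23/16

E = 5/4, F = -3/2, G = 5/2 at the point
E_x = 0, E_y = 0, F_x = 0, F_y = 0, G_x = 0, G_y = 0
EG - F^2 = 7/8;  g^inv = (8/7) * [[5/2, 3/2], [3/2, 5/4]]
first-kind symbols [ij,l] = (1/2)(d_i g_jl + d_j g_il - d_l g_ij): [xx,x] = E_x/2 = 0, [xx,y] = F_x - E_y/2 = 0, [xy,x] = E_y/2 = 0, [xy,y] = G_x/2 = 0, [yy,x] = F_y - G_x/2 = 0, [yy,y] = G_y/2 = 0
Gamma^x_ij = (G*[ij,x] - F*[ij,y])/(EG - F^2), Gamma^y_ij = (E*[ij,y] - F*[ij,x])/(EG - F^2)
Gamma_xxx = 0, Gamma_xxy = 0, Gamma_xyy = 0, Gamma_yxx = 0, Gamma_yxy = 0, Gamma_yyy = 0
X = (-1, 3/4), Y = (3, -3/16) at the point


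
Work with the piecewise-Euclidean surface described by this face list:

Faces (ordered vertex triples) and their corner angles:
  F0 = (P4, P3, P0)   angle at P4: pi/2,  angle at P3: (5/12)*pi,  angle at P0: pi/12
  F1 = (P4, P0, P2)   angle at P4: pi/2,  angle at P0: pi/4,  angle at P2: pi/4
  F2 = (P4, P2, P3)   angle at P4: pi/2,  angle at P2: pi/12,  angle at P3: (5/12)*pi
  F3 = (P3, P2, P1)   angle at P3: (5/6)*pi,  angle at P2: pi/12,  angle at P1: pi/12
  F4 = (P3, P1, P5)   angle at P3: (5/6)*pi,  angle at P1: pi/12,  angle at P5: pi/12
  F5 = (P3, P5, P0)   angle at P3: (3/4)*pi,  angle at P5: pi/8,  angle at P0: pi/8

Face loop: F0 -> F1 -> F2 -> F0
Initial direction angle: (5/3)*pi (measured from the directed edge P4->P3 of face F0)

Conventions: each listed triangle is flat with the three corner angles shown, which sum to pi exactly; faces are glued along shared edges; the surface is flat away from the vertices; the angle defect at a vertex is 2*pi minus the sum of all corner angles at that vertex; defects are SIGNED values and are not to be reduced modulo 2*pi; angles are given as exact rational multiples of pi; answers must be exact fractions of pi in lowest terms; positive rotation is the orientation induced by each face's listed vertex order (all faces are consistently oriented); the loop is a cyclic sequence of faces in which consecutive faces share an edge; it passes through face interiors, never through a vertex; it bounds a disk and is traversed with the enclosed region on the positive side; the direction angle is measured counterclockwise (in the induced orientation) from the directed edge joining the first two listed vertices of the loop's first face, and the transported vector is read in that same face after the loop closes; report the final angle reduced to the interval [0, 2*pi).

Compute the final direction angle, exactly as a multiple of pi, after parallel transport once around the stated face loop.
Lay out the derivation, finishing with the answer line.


enclosed vertex P4: corner angles sum to (3/2)*pi, defect = 2*pi - (3/2)*pi = pi/2
transport around the loop rotates by the sum of enclosed defects; add to the initial angle mod 2*pi
final angle = (5/3)*pi + pi/2 = pi/6 (mod 2*pi)

Answer: final direction angle = pi/6


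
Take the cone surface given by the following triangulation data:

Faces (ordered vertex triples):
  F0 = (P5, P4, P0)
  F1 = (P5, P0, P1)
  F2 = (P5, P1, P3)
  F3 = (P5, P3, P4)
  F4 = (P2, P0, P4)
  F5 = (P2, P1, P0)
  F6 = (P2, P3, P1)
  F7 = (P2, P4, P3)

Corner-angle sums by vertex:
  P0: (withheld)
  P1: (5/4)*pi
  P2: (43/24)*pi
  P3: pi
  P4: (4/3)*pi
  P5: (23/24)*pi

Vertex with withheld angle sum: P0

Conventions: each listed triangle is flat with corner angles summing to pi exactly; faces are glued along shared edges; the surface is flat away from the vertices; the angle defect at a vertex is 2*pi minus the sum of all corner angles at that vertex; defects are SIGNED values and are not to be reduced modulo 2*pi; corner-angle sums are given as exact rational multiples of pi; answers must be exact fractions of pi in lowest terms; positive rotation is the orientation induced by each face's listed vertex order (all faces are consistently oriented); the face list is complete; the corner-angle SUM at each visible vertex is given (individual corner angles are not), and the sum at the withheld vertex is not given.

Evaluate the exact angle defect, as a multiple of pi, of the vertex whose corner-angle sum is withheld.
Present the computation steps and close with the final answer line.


V = 6, E = 12, F = 8; chi = V - E + F = 2
Gauss-Bonnet: total defect = 2*pi*chi = 4*pi; visible defects sum to (11/3)*pi

Answer: defect(P0) = pi/3


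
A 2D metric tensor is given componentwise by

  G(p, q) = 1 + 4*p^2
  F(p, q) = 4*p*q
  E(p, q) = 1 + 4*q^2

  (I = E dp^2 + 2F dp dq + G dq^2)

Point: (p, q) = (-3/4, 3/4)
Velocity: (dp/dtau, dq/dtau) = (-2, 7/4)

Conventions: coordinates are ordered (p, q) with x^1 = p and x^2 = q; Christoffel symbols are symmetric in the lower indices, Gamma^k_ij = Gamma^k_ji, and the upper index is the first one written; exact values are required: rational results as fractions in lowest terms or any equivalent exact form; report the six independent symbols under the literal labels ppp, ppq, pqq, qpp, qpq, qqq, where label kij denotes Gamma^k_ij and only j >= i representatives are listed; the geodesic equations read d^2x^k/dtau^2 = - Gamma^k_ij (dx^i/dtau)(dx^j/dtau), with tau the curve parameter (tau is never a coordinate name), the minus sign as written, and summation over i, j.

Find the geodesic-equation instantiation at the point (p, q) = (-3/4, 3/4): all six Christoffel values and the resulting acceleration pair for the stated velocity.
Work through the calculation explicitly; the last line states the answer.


E = 13/4, F = -9/4, G = 13/4 at the point
E_p = 0, E_q = 6, F_p = 3, F_q = -3, G_p = -6, G_q = 0
EG - F^2 = 11/2;  g^inv = (2/11) * [[13/4, 9/4], [9/4, 13/4]]
first-kind symbols [ij,l] = (1/2)(d_i g_jl + d_j g_il - d_l g_ij): [pp,p] = E_p/2 = 0, [pp,q] = F_p - E_q/2 = 0, [pq,p] = E_q/2 = 3, [pq,q] = G_p/2 = -3, [qq,p] = F_q - G_p/2 = 0, [qq,q] = G_q/2 = 0
Gamma^p_ij = (G*[ij,p] - F*[ij,q])/(EG - F^2), Gamma^q_ij = (E*[ij,q] - F*[ij,p])/(EG - F^2)
Gamma_ppp = 0, Gamma_ppq = 6/11, Gamma_pqq = 0, Gamma_qpp = 0, Gamma_qpq = -6/11, Gamma_qqq = 0
d^2p/dtau^2 = -(Gamma_ppp*(-2)^2 + 2*Gamma_ppq*(-2)*(7/4) + Gamma_pqq*(7/4)^2) = 42/11
d^2q/dtau^2 = -(Gamma_qpp*(-2)^2 + 2*Gamma_qpq*(-2)*(7/4) + Gamma_qqq*(7/4)^2) = -42/11

Answer: Gamma_ppp = 0, Gamma_ppq = 6/11, Gamma_pqq = 0, Gamma_qpp = 0, Gamma_qpq = -6/11, Gamma_qqq = 0; accelerations (d^2p/dtau^2, d^2q/dtau^2) = (42/11, -42/11)


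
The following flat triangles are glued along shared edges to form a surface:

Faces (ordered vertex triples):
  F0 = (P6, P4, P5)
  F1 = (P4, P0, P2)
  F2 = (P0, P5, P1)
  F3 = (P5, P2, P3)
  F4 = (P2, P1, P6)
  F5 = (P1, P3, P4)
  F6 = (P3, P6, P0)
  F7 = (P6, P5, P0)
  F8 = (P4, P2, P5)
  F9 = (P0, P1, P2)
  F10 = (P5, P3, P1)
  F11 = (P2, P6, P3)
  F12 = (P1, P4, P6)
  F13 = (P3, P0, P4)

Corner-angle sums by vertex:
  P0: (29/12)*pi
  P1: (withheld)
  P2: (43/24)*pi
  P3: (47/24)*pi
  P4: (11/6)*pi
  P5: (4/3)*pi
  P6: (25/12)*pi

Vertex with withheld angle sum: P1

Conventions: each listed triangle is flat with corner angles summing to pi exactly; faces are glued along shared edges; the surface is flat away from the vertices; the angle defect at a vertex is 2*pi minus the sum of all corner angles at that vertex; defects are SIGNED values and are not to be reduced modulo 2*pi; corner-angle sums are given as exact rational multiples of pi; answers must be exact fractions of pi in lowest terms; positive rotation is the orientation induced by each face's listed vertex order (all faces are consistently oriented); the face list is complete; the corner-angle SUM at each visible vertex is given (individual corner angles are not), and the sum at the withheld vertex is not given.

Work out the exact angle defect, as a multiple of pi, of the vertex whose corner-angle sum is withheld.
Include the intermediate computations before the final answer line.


V = 7, E = 21, F = 14; chi = V - E + F = 0
Gauss-Bonnet: total defect = 2*pi*chi = 0; visible defects sum to (7/12)*pi

Answer: defect(P1) = (-7/12)*pi


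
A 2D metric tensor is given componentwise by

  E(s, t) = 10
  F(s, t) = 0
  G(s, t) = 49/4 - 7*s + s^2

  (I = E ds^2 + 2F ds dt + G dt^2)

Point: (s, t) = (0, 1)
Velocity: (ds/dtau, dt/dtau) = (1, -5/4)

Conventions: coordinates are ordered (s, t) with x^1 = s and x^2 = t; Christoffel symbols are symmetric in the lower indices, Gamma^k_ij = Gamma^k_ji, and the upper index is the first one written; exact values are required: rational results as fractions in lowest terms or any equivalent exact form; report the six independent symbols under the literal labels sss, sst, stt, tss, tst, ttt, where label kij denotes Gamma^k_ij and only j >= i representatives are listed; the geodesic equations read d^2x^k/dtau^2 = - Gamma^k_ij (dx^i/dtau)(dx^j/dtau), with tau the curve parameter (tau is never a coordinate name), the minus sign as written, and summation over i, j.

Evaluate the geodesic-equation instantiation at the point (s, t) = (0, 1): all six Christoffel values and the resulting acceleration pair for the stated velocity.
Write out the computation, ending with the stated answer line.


E = 10, F = 0, G = 49/4 at the point
E_s = 0, E_t = 0, F_s = 0, F_t = 0, G_s = -7, G_t = 0
EG - F^2 = 245/2;  g^inv = (2/245) * [[49/4, 0], [0, 10]]
first-kind symbols [ij,l] = (1/2)(d_i g_jl + d_j g_il - d_l g_ij): [ss,s] = E_s/2 = 0, [ss,t] = F_s - E_t/2 = 0, [st,s] = E_t/2 = 0, [st,t] = G_s/2 = -7/2, [tt,s] = F_t - G_s/2 = 7/2, [tt,t] = G_t/2 = 0
Gamma^s_ij = (G*[ij,s] - F*[ij,t])/(EG - F^2), Gamma^t_ij = (E*[ij,t] - F*[ij,s])/(EG - F^2)
Gamma_sss = 0, Gamma_sst = 0, Gamma_stt = 7/20, Gamma_tss = 0, Gamma_tst = -2/7, Gamma_ttt = 0
d^2s/dtau^2 = -(Gamma_sss*(1)^2 + 2*Gamma_sst*(1)*(-5/4) + Gamma_stt*(-5/4)^2) = -35/64
d^2t/dtau^2 = -(Gamma_tss*(1)^2 + 2*Gamma_tst*(1)*(-5/4) + Gamma_ttt*(-5/4)^2) = -5/7

Answer: Gamma_sss = 0, Gamma_sst = 0, Gamma_stt = 7/20, Gamma_tss = 0, Gamma_tst = -2/7, Gamma_ttt = 0; accelerations (d^2s/dtau^2, d^2t/dtau^2) = (-35/64, -5/7)
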